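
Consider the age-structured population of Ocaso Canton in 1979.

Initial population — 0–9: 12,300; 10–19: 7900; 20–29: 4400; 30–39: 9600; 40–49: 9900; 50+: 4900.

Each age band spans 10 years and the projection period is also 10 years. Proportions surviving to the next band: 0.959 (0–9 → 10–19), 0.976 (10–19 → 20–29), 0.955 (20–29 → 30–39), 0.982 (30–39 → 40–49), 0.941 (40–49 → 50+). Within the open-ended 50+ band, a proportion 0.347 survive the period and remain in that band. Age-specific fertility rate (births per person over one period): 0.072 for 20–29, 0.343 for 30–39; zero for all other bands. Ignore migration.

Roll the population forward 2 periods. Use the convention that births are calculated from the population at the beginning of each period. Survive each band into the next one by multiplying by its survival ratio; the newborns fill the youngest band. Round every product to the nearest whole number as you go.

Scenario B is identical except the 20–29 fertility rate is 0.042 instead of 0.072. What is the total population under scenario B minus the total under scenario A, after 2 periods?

Numbering the bands 1..6 from youngest to oldest:
Period 1:
Births: 4400 × 0.072 = 317  |  9600 × 0.343 = 3293 ⇒ total 3610
Band 2: 12300 × 0.959 = 11796
Band 3: 7900 × 0.976 = 7710
Band 4: 4400 × 0.955 = 4202
Band 5: 9600 × 0.982 = 9427
Band 6: 9900 × 0.941 + 4900 × 0.347 = 9316 + 1700 = 11016
Population now: 0–9=3610, 10–19=11796, 20–29=7710, 30–39=4202, 40–49=9427, 50+=11016
Period 2:
Births: 7710 × 0.072 = 555  |  4202 × 0.343 = 1441 ⇒ total 1996
Band 2: 3610 × 0.959 = 3462
Band 3: 11796 × 0.976 = 11513
Band 4: 7710 × 0.955 = 7363
Band 5: 4202 × 0.982 = 4126
Band 6: 9427 × 0.941 + 11016 × 0.347 = 8871 + 3823 = 12694
Population now: 0–9=1996, 10–19=3462, 20–29=11513, 30–39=7363, 40–49=4126, 50+=12694
Scenario A total after 2 periods: 41154
Scenario B projection —
Period 1:
Births: 4400 × 0.042 = 185  |  9600 × 0.343 = 3293 ⇒ total 3478
Band 2: 12300 × 0.959 = 11796
Band 3: 7900 × 0.976 = 7710
Band 4: 4400 × 0.955 = 4202
Band 5: 9600 × 0.982 = 9427
Band 6: 9900 × 0.941 + 4900 × 0.347 = 9316 + 1700 = 11016
Population now: 0–9=3478, 10–19=11796, 20–29=7710, 30–39=4202, 40–49=9427, 50+=11016
Period 2:
Births: 7710 × 0.042 = 324  |  4202 × 0.343 = 1441 ⇒ total 1765
Band 2: 3478 × 0.959 = 3335
Band 3: 11796 × 0.976 = 11513
Band 4: 7710 × 0.955 = 7363
Band 5: 4202 × 0.982 = 4126
Band 6: 9427 × 0.941 + 11016 × 0.347 = 8871 + 3823 = 12694
Population now: 0–9=1765, 10–19=3335, 20–29=11513, 30–39=7363, 40–49=4126, 50+=12694
Scenario B total after 2 periods: 40796
Difference B − A = 40796 − 41154 = -358

-358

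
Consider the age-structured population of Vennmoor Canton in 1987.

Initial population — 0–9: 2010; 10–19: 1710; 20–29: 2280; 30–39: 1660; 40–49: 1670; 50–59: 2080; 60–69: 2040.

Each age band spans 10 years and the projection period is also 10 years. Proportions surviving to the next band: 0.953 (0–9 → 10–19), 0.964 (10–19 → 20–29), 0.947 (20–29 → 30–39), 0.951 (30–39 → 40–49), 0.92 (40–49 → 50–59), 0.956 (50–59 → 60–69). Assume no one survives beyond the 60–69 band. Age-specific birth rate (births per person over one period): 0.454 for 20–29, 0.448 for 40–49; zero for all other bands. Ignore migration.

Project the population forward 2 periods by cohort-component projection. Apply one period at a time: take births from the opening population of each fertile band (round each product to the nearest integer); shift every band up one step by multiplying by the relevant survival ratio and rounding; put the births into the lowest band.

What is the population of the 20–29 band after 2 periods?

1847

Period 1.
Births: 2280 × 0.454 = 1035 ; 1670 × 0.448 = 748 → 1783
10–19: 2010 × 0.953 = 1916
20–29: 1710 × 0.964 = 1648
30–39: 2280 × 0.947 = 2159
40–49: 1660 × 0.951 = 1579
50–59: 1670 × 0.92 = 1536
60–69: 2080 × 0.956 = 1988
End of period: [1783, 1916, 1648, 2159, 1579, 1536, 1988]
Period 2.
Births: 1648 × 0.454 = 748 ; 1579 × 0.448 = 707 → 1455
10–19: 1783 × 0.953 = 1699
20–29: 1916 × 0.964 = 1847
30–39: 1648 × 0.947 = 1561
40–49: 2159 × 0.951 = 2053
50–59: 1579 × 0.92 = 1453
60–69: 1536 × 0.956 = 1468
End of period: [1455, 1699, 1847, 1561, 2053, 1453, 1468]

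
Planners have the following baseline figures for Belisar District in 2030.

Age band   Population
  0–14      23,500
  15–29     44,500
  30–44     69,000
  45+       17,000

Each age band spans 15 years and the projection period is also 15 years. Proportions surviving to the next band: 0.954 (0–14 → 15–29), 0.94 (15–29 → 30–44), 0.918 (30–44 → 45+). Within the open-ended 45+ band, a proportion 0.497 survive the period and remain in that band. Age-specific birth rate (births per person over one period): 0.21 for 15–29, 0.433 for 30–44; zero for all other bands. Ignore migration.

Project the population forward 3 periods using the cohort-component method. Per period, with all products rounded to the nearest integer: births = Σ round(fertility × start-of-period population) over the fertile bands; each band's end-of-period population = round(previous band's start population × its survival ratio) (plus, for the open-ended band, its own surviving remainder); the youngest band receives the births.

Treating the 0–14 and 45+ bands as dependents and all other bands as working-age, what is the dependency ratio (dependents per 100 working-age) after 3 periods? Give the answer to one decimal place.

128.5

Call the bands 1 to 4, youngest first.
Period 1.
Births: 44500 * 0.21 = 9345 ; 69000 * 0.433 = 29877 → total 39222
Band 2: 23500 * 0.954 = 22419
Band 3: 44500 * 0.94 = 41830
Band 4: 69000 * 0.918 + 17000 * 0.497 = 63342 + 8449 = 71791
→ [39222, 22419, 41830, 71791]
Period 2.
Births: 22419 * 0.21 = 4708 ; 41830 * 0.433 = 18112 → total 22820
Band 2: 39222 * 0.954 = 37418
Band 3: 22419 * 0.94 = 21074
Band 4: 41830 * 0.918 + 71791 * 0.497 = 38400 + 35680 = 74080
→ [22820, 37418, 21074, 74080]
Period 3.
Births: 37418 * 0.21 = 7858 ; 21074 * 0.433 = 9125 → total 16983
Band 2: 22820 * 0.954 = 21770
Band 3: 37418 * 0.94 = 35173
Band 4: 21074 * 0.918 + 74080 * 0.497 = 19346 + 36818 = 56164
→ [16983, 21770, 35173, 56164]
Dependents (band 0–14 + band 45+) = 16983 + 56164 = 73147; working-age = 56943; ratio = 73147/56943 × 100 = 128.5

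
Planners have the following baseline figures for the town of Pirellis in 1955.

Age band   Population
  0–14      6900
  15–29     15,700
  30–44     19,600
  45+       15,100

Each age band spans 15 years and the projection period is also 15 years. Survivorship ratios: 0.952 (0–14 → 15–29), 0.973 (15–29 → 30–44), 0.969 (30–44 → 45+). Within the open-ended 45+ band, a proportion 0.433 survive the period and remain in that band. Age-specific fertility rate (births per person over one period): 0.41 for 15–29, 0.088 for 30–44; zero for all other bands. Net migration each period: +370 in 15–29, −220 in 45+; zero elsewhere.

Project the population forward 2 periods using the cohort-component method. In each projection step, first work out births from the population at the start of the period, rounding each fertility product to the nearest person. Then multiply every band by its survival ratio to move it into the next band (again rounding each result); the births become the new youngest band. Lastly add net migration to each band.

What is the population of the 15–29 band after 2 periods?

8140

Call the groups 1 to 4, youngest first.
Period 1.
Births: 15700 × 0.41 = 6437  |  19600 × 0.088 = 1725 ⇒ total 8162
Group 2: 6900 × 0.952 = 6569
Group 3: 15700 × 0.973 = 15276
Group 4: 19600 × 0.969 + 15100 × 0.433 = 18992 + 6538 = 25530
Net migration: Group 2 + 370 → 6939; Group 4 − 220 → 25310
→ [8162, 6939, 15276, 25310]
Period 2.
Births: 6939 × 0.41 = 2845  |  15276 × 0.088 = 1344 ⇒ total 4189
Group 2: 8162 × 0.952 = 7770
Group 3: 6939 × 0.973 = 6752
Group 4: 15276 × 0.969 + 25310 × 0.433 = 14802 + 10959 = 25761
Net migration: Group 2 + 370 → 8140; Group 4 − 220 → 25541
→ [4189, 8140, 6752, 25541]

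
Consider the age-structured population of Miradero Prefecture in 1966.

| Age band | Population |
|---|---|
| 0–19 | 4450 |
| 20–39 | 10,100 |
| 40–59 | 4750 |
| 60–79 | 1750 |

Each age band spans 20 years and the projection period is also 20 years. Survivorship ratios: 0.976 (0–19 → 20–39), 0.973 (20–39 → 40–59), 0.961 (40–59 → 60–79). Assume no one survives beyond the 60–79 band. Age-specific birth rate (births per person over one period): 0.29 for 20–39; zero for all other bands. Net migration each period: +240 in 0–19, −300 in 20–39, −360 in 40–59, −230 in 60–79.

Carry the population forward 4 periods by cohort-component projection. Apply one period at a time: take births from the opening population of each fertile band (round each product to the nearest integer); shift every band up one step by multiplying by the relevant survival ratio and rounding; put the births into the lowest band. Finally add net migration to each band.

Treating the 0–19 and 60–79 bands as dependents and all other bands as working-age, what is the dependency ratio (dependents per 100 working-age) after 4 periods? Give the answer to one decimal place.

183.1

Numbering the bands 1..4 from youngest to oldest:
Period 1.
Births: 10100 × 0.29 = 2929
Band 2: 4450 × 0.976 = 4343
Band 3: 10100 × 0.973 = 9827
Band 4: 4750 × 0.961 = 4565
Net migration: Band 1 + 240 → 3169; Band 2 − 300 → 4043; Band 3 − 360 → 9467; Band 4 − 230 → 4335
Population now: 0–19=3169, 20–39=4043, 40–59=9467, 60–79=4335
Period 2.
Births: 4043 × 0.29 = 1172
Band 2: 3169 × 0.976 = 3093
Band 3: 4043 × 0.973 = 3934
Band 4: 9467 × 0.961 = 9098
Net migration: Band 1 + 240 → 1412; Band 2 − 300 → 2793; Band 3 − 360 → 3574; Band 4 − 230 → 8868
Population now: 0–19=1412, 20–39=2793, 40–59=3574, 60–79=8868
Period 3.
Births: 2793 × 0.29 = 810
Band 2: 1412 × 0.976 = 1378
Band 3: 2793 × 0.973 = 2718
Band 4: 3574 × 0.961 = 3435
Net migration: Band 1 + 240 → 1050; Band 2 − 300 → 1078; Band 3 − 360 → 2358; Band 4 − 230 → 3205
Population now: 0–19=1050, 20–39=1078, 40–59=2358, 60–79=3205
Period 4.
Births: 1078 × 0.29 = 313
Band 2: 1050 × 0.976 = 1025
Band 3: 1078 × 0.973 = 1049
Band 4: 2358 × 0.961 = 2266
Net migration: Band 1 + 240 → 553; Band 2 − 300 → 725; Band 3 − 360 → 689; Band 4 − 230 → 2036
Population now: 0–19=553, 20–39=725, 40–59=689, 60–79=2036
Dependents (band 0–19 + band 60–79) = 553 + 2036 = 2589; working-age = 1414; ratio = 2589/1414 × 100 = 183.1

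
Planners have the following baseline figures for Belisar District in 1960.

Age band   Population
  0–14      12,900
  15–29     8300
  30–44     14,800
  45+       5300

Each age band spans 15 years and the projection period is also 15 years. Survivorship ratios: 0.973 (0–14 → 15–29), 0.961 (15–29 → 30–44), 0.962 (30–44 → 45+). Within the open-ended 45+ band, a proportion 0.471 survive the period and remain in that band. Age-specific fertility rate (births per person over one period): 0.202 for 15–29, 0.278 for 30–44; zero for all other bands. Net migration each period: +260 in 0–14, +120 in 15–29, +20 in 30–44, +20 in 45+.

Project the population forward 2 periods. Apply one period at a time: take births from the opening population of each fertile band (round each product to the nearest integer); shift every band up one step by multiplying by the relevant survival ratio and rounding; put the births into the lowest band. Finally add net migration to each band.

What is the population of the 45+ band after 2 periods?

Let band 1 be 0–14 through band 4 = 45+.
After projecting period 1:
Births: 8300 × 0.202 = 1677 ; 14800 × 0.278 = 4114 ⇒ total 5791
Band 2: 12900 × 0.973 = 12552
Band 3: 8300 × 0.961 = 7976
Band 4: 14800 × 0.962 + 5300 × 0.471 = 14238 + 2496 = 16734
Net migration: Band 1 + 260 → 6051; Band 2 + 120 → 12672; Band 3 + 20 → 7996; Band 4 + 20 → 16754
Population now: 0–14=6051, 15–29=12672, 30–44=7996, 45+=16754
After projecting period 2:
Births: 12672 × 0.202 = 2560 ; 7996 × 0.278 = 2223 ⇒ total 4783
Band 2: 6051 × 0.973 = 5888
Band 3: 12672 × 0.961 = 12178
Band 4: 7996 × 0.962 + 16754 × 0.471 = 7692 + 7891 = 15583
Net migration: Band 1 + 260 → 5043; Band 2 + 120 → 6008; Band 3 + 20 → 12198; Band 4 + 20 → 15603
Population now: 0–14=5043, 15–29=6008, 30–44=12198, 45+=15603

15603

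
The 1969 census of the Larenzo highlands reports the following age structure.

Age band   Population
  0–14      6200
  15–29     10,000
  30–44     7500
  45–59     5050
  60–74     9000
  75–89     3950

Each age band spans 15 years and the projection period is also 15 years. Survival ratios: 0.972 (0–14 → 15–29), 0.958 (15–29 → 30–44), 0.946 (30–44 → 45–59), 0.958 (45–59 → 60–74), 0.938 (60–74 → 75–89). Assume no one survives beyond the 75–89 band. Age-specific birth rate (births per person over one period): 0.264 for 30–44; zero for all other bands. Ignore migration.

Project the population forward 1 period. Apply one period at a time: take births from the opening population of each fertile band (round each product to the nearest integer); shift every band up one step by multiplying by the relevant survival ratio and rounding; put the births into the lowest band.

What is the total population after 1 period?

Let band 1 be 0–14 through band 6 = 75–89.
— Period 1 —
Births: 7500 * 0.264 = 1980
Band 2: 6200 * 0.972 = 6026
Band 3: 10000 * 0.958 = 9580
Band 4: 7500 * 0.946 = 7095
Band 5: 5050 * 0.958 = 4838
Band 6: 9000 * 0.938 = 8442
→ [1980, 6026, 9580, 7095, 4838, 8442]
Total after period 1: 1980 + 6026 + 9580 + 7095 + 4838 + 8442 = 37961

37961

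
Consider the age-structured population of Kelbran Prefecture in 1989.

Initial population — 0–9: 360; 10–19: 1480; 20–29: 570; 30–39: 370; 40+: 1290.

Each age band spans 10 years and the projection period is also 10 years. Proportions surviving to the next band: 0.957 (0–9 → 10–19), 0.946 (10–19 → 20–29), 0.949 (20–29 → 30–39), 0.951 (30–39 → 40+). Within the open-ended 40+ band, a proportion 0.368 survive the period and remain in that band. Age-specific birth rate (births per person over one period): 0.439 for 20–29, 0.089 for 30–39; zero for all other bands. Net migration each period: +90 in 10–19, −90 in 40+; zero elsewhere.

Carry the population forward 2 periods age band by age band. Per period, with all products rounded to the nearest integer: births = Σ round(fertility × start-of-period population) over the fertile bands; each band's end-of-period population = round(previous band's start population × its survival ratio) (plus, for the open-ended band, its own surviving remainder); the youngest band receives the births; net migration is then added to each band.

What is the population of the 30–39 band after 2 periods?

1329

Call the groups 1 to 5, youngest first.
Period 1.
Births: 570 * 0.439 = 250, 370 * 0.089 = 33 — total 283
Group 2: 360 * 0.957 = 345
Group 3: 1480 * 0.946 = 1400
Group 4: 570 * 0.949 = 541
Group 5: 370 * 0.951 + 1290 * 0.368 = 352 + 475 = 827
Net migration: Group 2 + 90 → 435; Group 5 − 90 → 737
Giving 283 / 435 / 1400 / 541 / 737.
Period 2.
Births: 1400 * 0.439 = 615, 541 * 0.089 = 48 — total 663
Group 2: 283 * 0.957 = 271
Group 3: 435 * 0.946 = 412
Group 4: 1400 * 0.949 = 1329
Group 5: 541 * 0.951 + 737 * 0.368 = 514 + 271 = 785
Net migration: Group 2 + 90 → 361; Group 5 − 90 → 695
Giving 663 / 361 / 412 / 1329 / 695.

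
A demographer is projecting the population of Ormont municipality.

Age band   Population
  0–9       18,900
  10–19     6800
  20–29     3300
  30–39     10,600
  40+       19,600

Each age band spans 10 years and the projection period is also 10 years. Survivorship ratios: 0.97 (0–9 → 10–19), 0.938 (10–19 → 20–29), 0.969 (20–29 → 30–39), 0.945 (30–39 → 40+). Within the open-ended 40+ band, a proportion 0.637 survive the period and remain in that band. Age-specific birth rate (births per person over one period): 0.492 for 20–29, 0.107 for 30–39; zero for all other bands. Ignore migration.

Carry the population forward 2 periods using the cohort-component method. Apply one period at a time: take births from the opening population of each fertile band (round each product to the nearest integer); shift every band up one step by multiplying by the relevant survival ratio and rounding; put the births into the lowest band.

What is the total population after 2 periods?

46887

— Period 1 —
Births: 3300 * 0.492 = 1624  |  10600 * 0.107 = 1134 ⇒ total 2758
10–19: 18900 * 0.97 = 18333
20–29: 6800 * 0.938 = 6378
30–39: 3300 * 0.969 = 3198
40+: 10600 * 0.945 + 19600 * 0.637 = 10017 + 12485 = 22502
Population now: 0–9=2758, 10–19=18333, 20–29=6378, 30–39=3198, 40+=22502
— Period 2 —
Births: 6378 * 0.492 = 3138  |  3198 * 0.107 = 342 ⇒ total 3480
10–19: 2758 * 0.97 = 2675
20–29: 18333 * 0.938 = 17196
30–39: 6378 * 0.969 = 6180
40+: 3198 * 0.945 + 22502 * 0.637 = 3022 + 14334 = 17356
Population now: 0–9=3480, 10–19=2675, 20–29=17196, 30–39=6180, 40+=17356
Total after period 2: 3480 + 2675 + 17196 + 6180 + 17356 = 46887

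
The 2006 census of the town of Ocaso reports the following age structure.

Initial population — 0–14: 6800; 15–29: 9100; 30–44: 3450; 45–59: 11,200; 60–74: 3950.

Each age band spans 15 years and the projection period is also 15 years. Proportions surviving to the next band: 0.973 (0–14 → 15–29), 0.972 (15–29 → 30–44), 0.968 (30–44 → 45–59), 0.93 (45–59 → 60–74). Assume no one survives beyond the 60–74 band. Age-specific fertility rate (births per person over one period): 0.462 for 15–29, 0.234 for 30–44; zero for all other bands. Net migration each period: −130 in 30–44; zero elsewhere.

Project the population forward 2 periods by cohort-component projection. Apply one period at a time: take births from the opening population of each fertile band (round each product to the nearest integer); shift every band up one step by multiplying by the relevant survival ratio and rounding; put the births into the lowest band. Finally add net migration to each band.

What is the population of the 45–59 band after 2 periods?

8436

— Period 1 —
Births: 9100 * 0.462 = 4204 ; 3450 * 0.234 = 807 → 5011
15–29: 6800 * 0.973 = 6616
30–44: 9100 * 0.972 = 8845
45–59: 3450 * 0.968 = 3340
60–74: 11200 * 0.93 = 10416
Net migration: 30–44 − 130 → 8715
Population now: 0–14=5011, 15–29=6616, 30–44=8715, 45–59=3340, 60–74=10416
— Period 2 —
Births: 6616 * 0.462 = 3057 ; 8715 * 0.234 = 2039 → 5096
15–29: 5011 * 0.973 = 4876
30–44: 6616 * 0.972 = 6431
45–59: 8715 * 0.968 = 8436
60–74: 3340 * 0.93 = 3106
Net migration: 30–44 − 130 → 6301
Population now: 0–14=5096, 15–29=4876, 30–44=6301, 45–59=8436, 60–74=3106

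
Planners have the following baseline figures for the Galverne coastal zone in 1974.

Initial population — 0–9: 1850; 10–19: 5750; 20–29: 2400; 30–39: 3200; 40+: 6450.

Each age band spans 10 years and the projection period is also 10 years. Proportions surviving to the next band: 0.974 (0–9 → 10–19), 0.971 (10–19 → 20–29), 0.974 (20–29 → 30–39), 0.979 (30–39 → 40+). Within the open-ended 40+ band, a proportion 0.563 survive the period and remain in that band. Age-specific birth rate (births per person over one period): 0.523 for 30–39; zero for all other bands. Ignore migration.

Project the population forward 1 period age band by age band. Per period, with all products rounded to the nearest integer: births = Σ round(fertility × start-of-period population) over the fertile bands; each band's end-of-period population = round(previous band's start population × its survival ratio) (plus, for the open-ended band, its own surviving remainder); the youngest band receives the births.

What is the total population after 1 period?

After projecting period 1:
Births: 3200 × 0.523 = 1674
10–19: 1850 × 0.974 = 1802
20–29: 5750 × 0.971 = 5583
30–39: 2400 × 0.974 = 2338
40+: 3200 × 0.979 + 6450 × 0.563 = 3133 + 3631 = 6764
End of period: [1674, 1802, 5583, 2338, 6764]
Total after period 1: 1674 + 1802 + 5583 + 2338 + 6764 = 18161

18161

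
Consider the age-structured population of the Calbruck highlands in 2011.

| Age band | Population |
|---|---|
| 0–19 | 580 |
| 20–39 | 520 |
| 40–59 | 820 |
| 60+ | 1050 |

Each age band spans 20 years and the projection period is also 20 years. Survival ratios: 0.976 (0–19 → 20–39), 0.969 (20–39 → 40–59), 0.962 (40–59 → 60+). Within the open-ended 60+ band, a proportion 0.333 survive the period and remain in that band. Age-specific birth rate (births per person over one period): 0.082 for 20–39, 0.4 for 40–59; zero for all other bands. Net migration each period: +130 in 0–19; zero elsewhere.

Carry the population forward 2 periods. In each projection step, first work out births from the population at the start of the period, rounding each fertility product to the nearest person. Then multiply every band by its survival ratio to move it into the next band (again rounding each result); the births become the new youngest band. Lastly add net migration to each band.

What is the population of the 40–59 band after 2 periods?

(Groups numbered youngest = 1 to oldest = 4.)
Period 1:
Births: 520 × 0.082 = 43, 820 × 0.4 = 328 ⇒ total 371
Group 2: 580 × 0.976 = 566
Group 3: 520 × 0.969 = 504
Group 4: 820 × 0.962 + 1050 × 0.333 = 789 + 350 = 1139
Net migration: Group 1 + 130 → 501
End of period: [501, 566, 504, 1139]
Period 2:
Births: 566 × 0.082 = 46, 504 × 0.4 = 202 ⇒ total 248
Group 2: 501 × 0.976 = 489
Group 3: 566 × 0.969 = 548
Group 4: 504 × 0.962 + 1139 × 0.333 = 485 + 379 = 864
Net migration: Group 1 + 130 → 378
End of period: [378, 489, 548, 864]

548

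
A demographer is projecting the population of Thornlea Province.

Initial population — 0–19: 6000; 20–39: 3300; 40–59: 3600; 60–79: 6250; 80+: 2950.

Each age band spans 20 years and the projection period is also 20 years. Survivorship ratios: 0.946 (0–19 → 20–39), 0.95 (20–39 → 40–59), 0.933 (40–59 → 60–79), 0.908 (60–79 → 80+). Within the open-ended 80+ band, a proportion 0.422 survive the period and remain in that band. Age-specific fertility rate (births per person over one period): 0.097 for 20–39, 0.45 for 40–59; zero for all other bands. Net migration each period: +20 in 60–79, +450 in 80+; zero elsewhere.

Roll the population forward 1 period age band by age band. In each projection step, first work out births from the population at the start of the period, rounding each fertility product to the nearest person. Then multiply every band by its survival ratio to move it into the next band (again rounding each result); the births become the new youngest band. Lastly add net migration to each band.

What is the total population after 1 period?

Call the bands 1 to 5, youngest first.
After projecting period 1:
Births: 3300 * 0.097 = 320 ; 3600 * 0.45 = 1620 ⇒ total 1940
Band 2: 6000 * 0.946 = 5676
Band 3: 3300 * 0.95 = 3135
Band 4: 3600 * 0.933 = 3359
Band 5: 6250 * 0.908 + 2950 * 0.422 = 5675 + 1245 = 6920
Net migration: Band 4 + 20 → 3379; Band 5 + 450 → 7370
End of period: [1940, 5676, 3135, 3379, 7370]
Total after period 1: 1940 + 5676 + 3135 + 3379 + 7370 = 21500

21500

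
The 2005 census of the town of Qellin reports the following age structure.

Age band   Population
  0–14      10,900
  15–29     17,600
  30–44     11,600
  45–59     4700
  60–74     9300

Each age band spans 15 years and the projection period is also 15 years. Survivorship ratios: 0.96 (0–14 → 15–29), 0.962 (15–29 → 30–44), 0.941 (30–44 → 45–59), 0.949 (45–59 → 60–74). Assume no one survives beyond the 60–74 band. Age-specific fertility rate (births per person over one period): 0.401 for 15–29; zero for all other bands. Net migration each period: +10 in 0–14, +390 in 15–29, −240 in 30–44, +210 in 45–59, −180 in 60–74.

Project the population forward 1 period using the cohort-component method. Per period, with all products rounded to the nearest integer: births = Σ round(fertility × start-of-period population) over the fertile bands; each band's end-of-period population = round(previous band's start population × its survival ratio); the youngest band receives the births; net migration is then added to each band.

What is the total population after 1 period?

(Groups numbered youngest = 1 to oldest = 5.)
Period 1:
Births: 17600 × 0.401 = 7058
Group 2: 10900 × 0.96 = 10464
Group 3: 17600 × 0.962 = 16931
Group 4: 11600 × 0.941 = 10916
Group 5: 4700 × 0.949 = 4460
Net migration: Group 1 + 10 → 7068; Group 2 + 390 → 10854; Group 3 − 240 → 16691; Group 4 + 210 → 11126; Group 5 − 180 → 4280
Giving 7068 / 10854 / 16691 / 11126 / 4280.
Total after period 1: 7068 + 10854 + 16691 + 11126 + 4280 = 50019

50019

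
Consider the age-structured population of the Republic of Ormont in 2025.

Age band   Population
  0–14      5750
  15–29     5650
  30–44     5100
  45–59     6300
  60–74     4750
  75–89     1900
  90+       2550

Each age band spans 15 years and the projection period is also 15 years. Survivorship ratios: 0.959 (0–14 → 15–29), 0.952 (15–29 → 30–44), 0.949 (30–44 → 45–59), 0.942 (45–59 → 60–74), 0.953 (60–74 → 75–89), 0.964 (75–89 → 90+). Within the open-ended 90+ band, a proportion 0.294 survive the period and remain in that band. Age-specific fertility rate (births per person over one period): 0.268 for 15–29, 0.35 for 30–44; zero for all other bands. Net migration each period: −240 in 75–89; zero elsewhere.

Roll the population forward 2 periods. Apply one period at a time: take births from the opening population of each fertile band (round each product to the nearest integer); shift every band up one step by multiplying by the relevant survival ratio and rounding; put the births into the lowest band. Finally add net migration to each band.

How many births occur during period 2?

3361

Period 1.
Births: 5650 * 0.268 = 1514 ; 5100 * 0.35 = 1785 → total 3299
15–29: 5750 * 0.959 = 5514
30–44: 5650 * 0.952 = 5379
45–59: 5100 * 0.949 = 4840
60–74: 6300 * 0.942 = 5935
75–89: 4750 * 0.953 = 4527
90+: 1900 * 0.964 + 2550 * 0.294 = 1832 + 750 = 2582
Net migration: 75–89 − 240 → 4287
End of period: [3299, 5514, 5379, 4840, 5935, 4287, 2582]
Period 2.
Births: 5514 * 0.268 = 1478 ; 5379 * 0.35 = 1883 → total 3361
15–29: 3299 * 0.959 = 3164
30–44: 5514 * 0.952 = 5249
45–59: 5379 * 0.949 = 5105
60–74: 4840 * 0.942 = 4559
75–89: 5935 * 0.953 = 5656
90+: 4287 * 0.964 + 2582 * 0.294 = 4133 + 759 = 4892
Net migration: 75–89 − 240 → 5416
End of period: [3361, 3164, 5249, 5105, 4559, 5416, 4892]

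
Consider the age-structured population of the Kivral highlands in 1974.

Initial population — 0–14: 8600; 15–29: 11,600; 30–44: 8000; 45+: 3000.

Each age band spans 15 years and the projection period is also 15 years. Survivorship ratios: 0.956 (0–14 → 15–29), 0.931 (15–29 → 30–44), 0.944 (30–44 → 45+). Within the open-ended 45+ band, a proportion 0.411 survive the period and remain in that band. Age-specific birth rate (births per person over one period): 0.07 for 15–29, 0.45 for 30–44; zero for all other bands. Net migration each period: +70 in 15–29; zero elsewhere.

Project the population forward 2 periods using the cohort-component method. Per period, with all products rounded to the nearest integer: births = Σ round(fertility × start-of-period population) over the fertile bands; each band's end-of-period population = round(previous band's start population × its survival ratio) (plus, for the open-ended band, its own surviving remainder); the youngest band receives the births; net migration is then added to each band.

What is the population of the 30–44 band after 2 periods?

— Period 1 —
Births: 11600 × 0.07 = 812  |  8000 × 0.45 = 3600 — total 4412
15–29: 8600 × 0.956 = 8222
30–44: 11600 × 0.931 = 10800
45+: 8000 × 0.944 + 3000 × 0.411 = 7552 + 1233 = 8785
Net migration: 15–29 + 70 → 8292
End of period: [4412, 8292, 10800, 8785]
— Period 2 —
Births: 8292 × 0.07 = 580  |  10800 × 0.45 = 4860 — total 5440
15–29: 4412 × 0.956 = 4218
30–44: 8292 × 0.931 = 7720
45+: 10800 × 0.944 + 8785 × 0.411 = 10195 + 3611 = 13806
Net migration: 15–29 + 70 → 4288
End of period: [5440, 4288, 7720, 13806]

7720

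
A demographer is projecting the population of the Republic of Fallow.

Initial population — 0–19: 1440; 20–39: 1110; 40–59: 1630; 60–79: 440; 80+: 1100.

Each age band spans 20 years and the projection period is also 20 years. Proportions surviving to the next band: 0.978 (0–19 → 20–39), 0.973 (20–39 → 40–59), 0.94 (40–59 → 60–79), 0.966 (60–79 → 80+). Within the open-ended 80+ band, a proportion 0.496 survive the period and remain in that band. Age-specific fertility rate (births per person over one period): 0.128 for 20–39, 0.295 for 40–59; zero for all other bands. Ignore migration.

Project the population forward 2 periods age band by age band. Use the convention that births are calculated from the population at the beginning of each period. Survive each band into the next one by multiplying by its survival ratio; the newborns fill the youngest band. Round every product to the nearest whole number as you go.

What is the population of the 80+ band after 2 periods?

Call the groups 1 to 5, youngest first.
[period 1]
Births: 1110 × 0.128 = 142, 1630 × 0.295 = 481 — total 623
Group 2: 1440 × 0.978 = 1408
Group 3: 1110 × 0.973 = 1080
Group 4: 1630 × 0.94 = 1532
Group 5: 440 × 0.966 + 1100 × 0.496 = 425 + 546 = 971
Giving 623 / 1408 / 1080 / 1532 / 971.
[period 2]
Births: 1408 × 0.128 = 180, 1080 × 0.295 = 319 — total 499
Group 2: 623 × 0.978 = 609
Group 3: 1408 × 0.973 = 1370
Group 4: 1080 × 0.94 = 1015
Group 5: 1532 × 0.966 + 971 × 0.496 = 1480 + 482 = 1962
Giving 499 / 609 / 1370 / 1015 / 1962.

1962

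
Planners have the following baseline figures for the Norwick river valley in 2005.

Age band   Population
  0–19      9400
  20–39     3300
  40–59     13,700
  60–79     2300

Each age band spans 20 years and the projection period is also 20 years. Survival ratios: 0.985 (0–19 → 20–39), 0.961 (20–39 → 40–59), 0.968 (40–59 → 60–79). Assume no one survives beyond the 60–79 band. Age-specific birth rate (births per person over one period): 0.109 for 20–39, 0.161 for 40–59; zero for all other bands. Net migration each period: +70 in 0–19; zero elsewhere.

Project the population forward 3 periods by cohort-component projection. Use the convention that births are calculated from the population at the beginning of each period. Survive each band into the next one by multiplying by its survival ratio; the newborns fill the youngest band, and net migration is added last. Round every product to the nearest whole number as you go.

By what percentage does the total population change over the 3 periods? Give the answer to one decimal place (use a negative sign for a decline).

After projecting period 1:
Births: 3300 * 0.109 = 360, 13700 * 0.161 = 2206 — total 2566
20–39: 9400 * 0.985 = 9259
40–59: 3300 * 0.961 = 3171
60–79: 13700 * 0.968 = 13262
Net migration: 0–19 + 70 → 2636
Giving 2636 / 9259 / 3171 / 13262.
After projecting period 2:
Births: 9259 * 0.109 = 1009, 3171 * 0.161 = 511 — total 1520
20–39: 2636 * 0.985 = 2596
40–59: 9259 * 0.961 = 8898
60–79: 3171 * 0.968 = 3070
Net migration: 0–19 + 70 → 1590
Giving 1590 / 2596 / 8898 / 3070.
After projecting period 3:
Births: 2596 * 0.109 = 283, 8898 * 0.161 = 1433 — total 1716
20–39: 1590 * 0.985 = 1566
40–59: 2596 * 0.961 = 2495
60–79: 8898 * 0.968 = 8613
Net migration: 0–19 + 70 → 1786
Giving 1786 / 1566 / 2495 / 8613.
Total: 28700 → 14460; change = -14240; percentage change = -49.6%

-49.6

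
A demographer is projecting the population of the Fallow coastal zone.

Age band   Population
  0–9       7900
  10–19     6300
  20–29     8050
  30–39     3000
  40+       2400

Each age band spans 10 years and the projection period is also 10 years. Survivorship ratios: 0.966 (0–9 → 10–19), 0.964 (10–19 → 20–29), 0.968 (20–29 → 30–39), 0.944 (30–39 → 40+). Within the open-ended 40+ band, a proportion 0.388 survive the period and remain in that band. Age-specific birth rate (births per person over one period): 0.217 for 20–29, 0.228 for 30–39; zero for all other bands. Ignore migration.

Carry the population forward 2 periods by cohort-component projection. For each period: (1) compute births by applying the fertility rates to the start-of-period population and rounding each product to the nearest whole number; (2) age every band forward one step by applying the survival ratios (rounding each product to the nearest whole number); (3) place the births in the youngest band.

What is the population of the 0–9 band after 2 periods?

(Groups numbered youngest = 1 to oldest = 5.)
Period 1.
Births: 8050 * 0.217 = 1747  |  3000 * 0.228 = 684 ⇒ total 2431
Group 2: 7900 * 0.966 = 7631
Group 3: 6300 * 0.964 = 6073
Group 4: 8050 * 0.968 = 7792
Group 5: 3000 * 0.944 + 2400 * 0.388 = 2832 + 931 = 3763
End of period: [2431, 7631, 6073, 7792, 3763]
Period 2.
Births: 6073 * 0.217 = 1318  |  7792 * 0.228 = 1777 ⇒ total 3095
Group 2: 2431 * 0.966 = 2348
Group 3: 7631 * 0.964 = 7356
Group 4: 6073 * 0.968 = 5879
Group 5: 7792 * 0.944 + 3763 * 0.388 = 7356 + 1460 = 8816
End of period: [3095, 2348, 7356, 5879, 8816]

3095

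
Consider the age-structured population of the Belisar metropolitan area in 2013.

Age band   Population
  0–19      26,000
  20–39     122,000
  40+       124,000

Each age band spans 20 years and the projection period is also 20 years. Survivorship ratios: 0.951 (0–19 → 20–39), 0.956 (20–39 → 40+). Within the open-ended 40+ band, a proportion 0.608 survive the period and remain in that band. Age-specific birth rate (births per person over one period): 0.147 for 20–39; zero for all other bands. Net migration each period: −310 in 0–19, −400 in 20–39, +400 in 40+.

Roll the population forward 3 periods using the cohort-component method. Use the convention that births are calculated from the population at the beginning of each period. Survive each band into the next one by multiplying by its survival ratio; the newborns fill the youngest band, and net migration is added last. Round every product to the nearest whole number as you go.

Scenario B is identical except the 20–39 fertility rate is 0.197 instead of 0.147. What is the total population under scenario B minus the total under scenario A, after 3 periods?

Let group 1 be 0–19 through group 3 = 40+.
Period 1.
Births: 122000 × 0.147 = 17934
Group 2: 26000 × 0.951 = 24726
Group 3: 122000 × 0.956 + 124000 × 0.608 = 116632 + 75392 = 192024
Net migration: Group 1 − 310 → 17624; Group 2 − 400 → 24326; Group 3 + 400 → 192424
End of period: [17624, 24326, 192424]
Period 2.
Births: 24326 × 0.147 = 3576
Group 2: 17624 × 0.951 = 16760
Group 3: 24326 × 0.956 + 192424 × 0.608 = 23256 + 116994 = 140250
Net migration: Group 1 − 310 → 3266; Group 2 − 400 → 16360; Group 3 + 400 → 140650
End of period: [3266, 16360, 140650]
Period 3.
Births: 16360 × 0.147 = 2405
Group 2: 3266 × 0.951 = 3106
Group 3: 16360 × 0.956 + 140650 × 0.608 = 15640 + 85515 = 101155
Net migration: Group 1 − 310 → 2095; Group 2 − 400 → 2706; Group 3 + 400 → 101555
End of period: [2095, 2706, 101555]
Scenario A total after 3 periods: 106356
Scenario B projection —
Period 1.
Births: 122000 × 0.197 = 24034
Group 2: 26000 × 0.951 = 24726
Group 3: 122000 × 0.956 + 124000 × 0.608 = 116632 + 75392 = 192024
Net migration: Group 1 − 310 → 23724; Group 2 − 400 → 24326; Group 3 + 400 → 192424
End of period: [23724, 24326, 192424]
Period 2.
Births: 24326 × 0.197 = 4792
Group 2: 23724 × 0.951 = 22562
Group 3: 24326 × 0.956 + 192424 × 0.608 = 23256 + 116994 = 140250
Net migration: Group 1 − 310 → 4482; Group 2 − 400 → 22162; Group 3 + 400 → 140650
End of period: [4482, 22162, 140650]
Period 3.
Births: 22162 × 0.197 = 4366
Group 2: 4482 × 0.951 = 4262
Group 3: 22162 × 0.956 + 140650 × 0.608 = 21187 + 85515 = 106702
Net migration: Group 1 − 310 → 4056; Group 2 − 400 → 3862; Group 3 + 400 → 107102
End of period: [4056, 3862, 107102]
Scenario B total after 3 periods: 115020
Difference B − A = 115020 − 106356 = 8664

8664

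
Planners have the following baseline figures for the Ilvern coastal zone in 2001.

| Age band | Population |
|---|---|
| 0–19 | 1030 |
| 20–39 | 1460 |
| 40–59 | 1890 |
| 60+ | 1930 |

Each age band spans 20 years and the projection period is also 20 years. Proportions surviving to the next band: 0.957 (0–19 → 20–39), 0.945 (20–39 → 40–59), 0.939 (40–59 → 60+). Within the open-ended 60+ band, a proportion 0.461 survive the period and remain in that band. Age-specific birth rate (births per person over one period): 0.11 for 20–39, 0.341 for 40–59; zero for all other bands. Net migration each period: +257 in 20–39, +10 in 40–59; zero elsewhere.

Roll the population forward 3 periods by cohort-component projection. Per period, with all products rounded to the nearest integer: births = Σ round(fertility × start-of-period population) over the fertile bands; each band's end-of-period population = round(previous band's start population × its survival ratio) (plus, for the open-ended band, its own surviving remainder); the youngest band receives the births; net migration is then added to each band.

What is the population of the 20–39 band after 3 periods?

842

[period 1]
Births: 1460 × 0.11 = 161, 1890 × 0.341 = 644 ⇒ total 805
20–39: 1030 × 0.957 = 986
40–59: 1460 × 0.945 = 1380
60+: 1890 × 0.939 + 1930 × 0.461 = 1775 + 890 = 2665
Net migration: 20–39 + 257 → 1243; 40–59 + 10 → 1390
→ [805, 1243, 1390, 2665]
[period 2]
Births: 1243 × 0.11 = 137, 1390 × 0.341 = 474 ⇒ total 611
20–39: 805 × 0.957 = 770
40–59: 1243 × 0.945 = 1175
60+: 1390 × 0.939 + 2665 × 0.461 = 1305 + 1229 = 2534
Net migration: 20–39 + 257 → 1027; 40–59 + 10 → 1185
→ [611, 1027, 1185, 2534]
[period 3]
Births: 1027 × 0.11 = 113, 1185 × 0.341 = 404 ⇒ total 517
20–39: 611 × 0.957 = 585
40–59: 1027 × 0.945 = 971
60+: 1185 × 0.939 + 2534 × 0.461 = 1113 + 1168 = 2281
Net migration: 20–39 + 257 → 842; 40–59 + 10 → 981
→ [517, 842, 981, 2281]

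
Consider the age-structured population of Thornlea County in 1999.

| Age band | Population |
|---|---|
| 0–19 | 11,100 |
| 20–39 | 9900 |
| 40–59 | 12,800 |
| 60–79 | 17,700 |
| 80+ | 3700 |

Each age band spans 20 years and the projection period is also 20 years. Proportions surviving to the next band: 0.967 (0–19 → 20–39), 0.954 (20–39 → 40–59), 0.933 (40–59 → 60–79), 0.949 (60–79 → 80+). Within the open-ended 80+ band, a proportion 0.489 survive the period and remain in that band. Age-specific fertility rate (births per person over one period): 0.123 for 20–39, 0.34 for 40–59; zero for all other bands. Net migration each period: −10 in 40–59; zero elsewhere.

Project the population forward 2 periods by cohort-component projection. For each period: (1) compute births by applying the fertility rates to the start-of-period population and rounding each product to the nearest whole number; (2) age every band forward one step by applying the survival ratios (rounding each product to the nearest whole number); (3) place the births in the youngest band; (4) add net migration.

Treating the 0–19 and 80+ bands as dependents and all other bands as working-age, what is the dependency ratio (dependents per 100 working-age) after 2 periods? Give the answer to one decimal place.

102.2

[period 1]
Births: 9900 × 0.123 = 1218  |  12800 × 0.34 = 4352 ⇒ total 5570
20–39: 11100 × 0.967 = 10734
40–59: 9900 × 0.954 = 9445
60–79: 12800 × 0.933 = 11942
80+: 17700 × 0.949 + 3700 × 0.489 = 16797 + 1809 = 18606
Net migration: 40–59 − 10 → 9435
Giving 5570 / 10734 / 9435 / 11942 / 18606.
[period 2]
Births: 10734 × 0.123 = 1320  |  9435 × 0.34 = 3208 ⇒ total 4528
20–39: 5570 × 0.967 = 5386
40–59: 10734 × 0.954 = 10240
60–79: 9435 × 0.933 = 8803
80+: 11942 × 0.949 + 18606 × 0.489 = 11333 + 9098 = 20431
Net migration: 40–59 − 10 → 10230
Giving 4528 / 5386 / 10230 / 8803 / 20431.
Dependents (band 0–19 + band 80+) = 4528 + 20431 = 24959; working-age = 24419; ratio = 24959/24419 × 100 = 102.2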